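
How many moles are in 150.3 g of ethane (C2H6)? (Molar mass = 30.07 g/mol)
Moles = 150.3 g ÷ 30.07 g/mol = 4.998 mol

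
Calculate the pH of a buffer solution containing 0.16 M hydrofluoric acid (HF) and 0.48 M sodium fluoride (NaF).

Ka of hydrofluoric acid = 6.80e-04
pH = 3.64

pKa = -log(6.80e-04) = 3.17. pH = pKa + log([A⁻]/[HA]) = 3.17 + log(0.48/0.16)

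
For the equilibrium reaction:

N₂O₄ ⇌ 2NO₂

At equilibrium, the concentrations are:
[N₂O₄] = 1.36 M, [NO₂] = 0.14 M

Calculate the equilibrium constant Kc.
K_c = 0.0144

Kc = ([NO₂]^2) / ([N₂O₄])
   = ((0.14)^2) / ((1.36))
   = 0.0196 / 1.36 = 0.0144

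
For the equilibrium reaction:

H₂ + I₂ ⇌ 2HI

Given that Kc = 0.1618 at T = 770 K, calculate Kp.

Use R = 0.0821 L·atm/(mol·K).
K_p = 0.1618

Δn = (moles gaseous products) − (moles gaseous reactants) = 0
T = 770 K; RT = 0.0821 × 770 = 63.217
Kp = Kc·(RT)^Δn = 0.1618 × (63.217)^0 = 0.1618 × 1 = 0.1618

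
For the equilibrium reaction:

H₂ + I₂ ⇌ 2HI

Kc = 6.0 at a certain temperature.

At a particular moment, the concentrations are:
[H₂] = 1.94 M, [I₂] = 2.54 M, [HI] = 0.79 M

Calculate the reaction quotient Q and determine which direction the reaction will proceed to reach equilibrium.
Q = 0.127, Q < K, reaction proceeds forward (toward products)

Q = ([HI]^2) / ([H₂] × [I₂])
  = ((0.79)^2) / ((1.94)·(2.54)) = 0.6241/4.9276 = 0.1267
Since Q = 0.1267 < Kc = 6.0, the reaction proceeds forward (toward products) to reach equilibrium.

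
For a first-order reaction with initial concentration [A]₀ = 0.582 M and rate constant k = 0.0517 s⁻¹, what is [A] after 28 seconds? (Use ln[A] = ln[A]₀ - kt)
0.1368 M

ln[A] = ln[A]₀ - k·t = ln(0.582) - (0.0517)·(28) = -0.5413 - 1.4476 = -1.9889
[A] = e^(-1.9889) = 0.1368 M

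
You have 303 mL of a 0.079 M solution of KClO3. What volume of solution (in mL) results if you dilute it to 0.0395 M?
Using M₁V₁ = M₂V₂:
0.079 × 303 = 0.0395 × V₂
V₂ = (0.079 × 303) / 0.0395 = 606 mL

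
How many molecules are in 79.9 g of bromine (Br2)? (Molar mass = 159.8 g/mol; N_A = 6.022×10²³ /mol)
Moles = 79.9 g ÷ 159.8 g/mol = 0.5 mol
Molecules = 0.5 mol × 6.022×10²³ /mol = 3.011e+23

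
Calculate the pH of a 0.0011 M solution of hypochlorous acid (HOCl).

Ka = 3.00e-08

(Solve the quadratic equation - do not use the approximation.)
pH = 5.24

x² + Ka×x - Ka×C = 0. Using quadratic formula: [H⁺] = 5.7296e-06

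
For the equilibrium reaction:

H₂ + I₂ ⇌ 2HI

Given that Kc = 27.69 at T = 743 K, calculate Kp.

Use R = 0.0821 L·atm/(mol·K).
K_p = 27.6900

Δn = (moles gaseous products) − (moles gaseous reactants) = 0
T = 743 K; RT = 0.0821 × 743 = 61.0003
Kp = Kc·(RT)^Δn = 27.69 × (61.0003)^0 = 27.69 × 1 = 27.6900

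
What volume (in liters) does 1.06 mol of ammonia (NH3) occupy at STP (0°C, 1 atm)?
At STP, 1 mol of gas occupies 22.4 L
Volume = 1.06 mol × 22.4 L/mol = 23.74 L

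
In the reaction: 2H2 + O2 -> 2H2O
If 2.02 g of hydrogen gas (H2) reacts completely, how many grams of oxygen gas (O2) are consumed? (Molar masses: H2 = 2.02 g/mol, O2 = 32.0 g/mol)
Moles of H2 = 2.02 g ÷ 2.02 g/mol = 1 mol
Mole ratio: 1 mol O2 / 2 mol H2
Moles of O2 = 1 × (1/2) = 0.5 mol
Mass of O2 = 0.5 mol × 32.0 g/mol = 16 g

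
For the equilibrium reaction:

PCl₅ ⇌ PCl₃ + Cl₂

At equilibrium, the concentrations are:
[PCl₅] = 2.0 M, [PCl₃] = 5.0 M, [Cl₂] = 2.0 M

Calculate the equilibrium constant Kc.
K_c = 5.0000

Kc = ([PCl₃] × [Cl₂]) / ([PCl₅])
   = ((5.0)·(2.0)) / ((2.0))
   = 10 / 2 = 5.0000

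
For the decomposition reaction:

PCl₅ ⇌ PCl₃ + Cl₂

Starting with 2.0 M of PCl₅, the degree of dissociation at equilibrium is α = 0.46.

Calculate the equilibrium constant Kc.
K_c = 0.7837

x = α·[A]₀ = 0.46 × 2.0 = 0.92 M dissociated.
At eq: [PCl₅] = 2.0 − 0.92 = 1.08 M; [PCl₃] = [Cl₂] = x = 0.92 M.
Kc = [PCl₃][Cl₂]/[PCl₅] = (0.92)²/1.08 = 0.7837.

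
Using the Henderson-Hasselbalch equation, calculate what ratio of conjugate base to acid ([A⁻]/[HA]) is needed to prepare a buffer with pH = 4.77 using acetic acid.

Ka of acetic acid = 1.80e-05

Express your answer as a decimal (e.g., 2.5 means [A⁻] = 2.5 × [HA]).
[A⁻]/[HA] = 1.060

pKa = −log(1.80e-05) = 4.7447. pH = pKa + log([A⁻]/[HA]). 4.77 = 4.7447 + log(ratio). log(ratio) = 4.77 − 4.7447 = 0.0253. ratio = 10^(0.0253) = 1.060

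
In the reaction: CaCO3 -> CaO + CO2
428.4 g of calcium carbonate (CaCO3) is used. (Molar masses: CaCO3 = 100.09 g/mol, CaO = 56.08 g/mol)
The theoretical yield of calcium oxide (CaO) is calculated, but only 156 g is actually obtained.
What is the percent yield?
Moles of CaCO3 = 428.4 g ÷ 100.09 g/mol = 4.28015 mol
Mole ratio: 1 mol CaO / 1 mol CaCO3
Moles of CaO = 4.28015 × (1/1) = 4.28015 mol
Theoretical yield = 4.28015 mol × 56.08 g/mol = 240.03 g
Actual yield = 156 g
Percent yield = (156 / 240.03) × 100% = 65.0%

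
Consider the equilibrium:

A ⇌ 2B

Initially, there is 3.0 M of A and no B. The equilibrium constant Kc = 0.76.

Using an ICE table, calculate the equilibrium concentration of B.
[B] = 1.332 M

ICE: [A] = 3.0 − x, [B] = 2x.
Kc = (2x)²/(3.0 − x) = 0.76 ⇒ 4x² + 0.76x − 2.28 = 0.
x = (−0.76 + √(0.76² + 4·4·2.28))/(2·4) = (−0.76 + √37.058)/8 = 0.66594.
[B] = 2x = 1.332 M.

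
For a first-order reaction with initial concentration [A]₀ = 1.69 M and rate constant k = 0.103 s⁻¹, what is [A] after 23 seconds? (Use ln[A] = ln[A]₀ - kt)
0.1581 M

ln[A] = ln[A]₀ - k·t = ln(1.69) - (0.103)·(23) = 0.5247 - 2.3690 = -1.8443
[A] = e^(-1.8443) = 0.1581 M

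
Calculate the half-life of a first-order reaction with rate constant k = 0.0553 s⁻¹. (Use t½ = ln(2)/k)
12.53 s

t½ = ln(2)/k = 0.6931/0.0553 = 12.53 s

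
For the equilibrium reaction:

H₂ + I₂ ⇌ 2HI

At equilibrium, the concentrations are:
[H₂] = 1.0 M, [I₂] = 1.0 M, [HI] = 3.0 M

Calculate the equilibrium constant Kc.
K_c = 9.0000

Kc = ([HI]^2) / ([H₂] × [I₂])
   = ((3.0)^2) / ((1.0)·(1.0))
   = 9 / 1 = 9.0000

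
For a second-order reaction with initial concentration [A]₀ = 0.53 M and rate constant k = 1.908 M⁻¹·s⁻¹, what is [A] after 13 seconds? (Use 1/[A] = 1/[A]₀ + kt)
0.0375 M

1/[A] = 1/[A]₀ + k·t = 1/0.53 + (1.908)·(13) = 1.8868 + 24.8040 = 26.6908
[A] = 1/26.6908 = 0.0375 M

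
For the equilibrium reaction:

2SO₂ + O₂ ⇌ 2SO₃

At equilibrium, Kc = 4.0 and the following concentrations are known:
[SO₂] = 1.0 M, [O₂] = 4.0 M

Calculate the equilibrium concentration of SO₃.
[SO₃] = 4.0000 M

Kc = ([SO₃]^2) / ([SO₂]^2 × [O₂]) = 4.0
[SO₃]^2 = Kc · (reactant terms)/(other product terms) = 4.0 · 4 / 1 = 16
[SO₃] = (16)^(1/2) = 4.0000 M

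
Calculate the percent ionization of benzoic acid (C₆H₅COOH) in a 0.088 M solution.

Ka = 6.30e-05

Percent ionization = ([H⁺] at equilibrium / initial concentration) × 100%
Percent ionization = 2.64%

Let x = [H⁺]. Ka = x²/(C - x) ⇒ x² + (6.30e-05)x - (6.30e-05)(0.088) = 0. x = 2.3233e-03. Percent = (2.3233e-03/0.088) × 100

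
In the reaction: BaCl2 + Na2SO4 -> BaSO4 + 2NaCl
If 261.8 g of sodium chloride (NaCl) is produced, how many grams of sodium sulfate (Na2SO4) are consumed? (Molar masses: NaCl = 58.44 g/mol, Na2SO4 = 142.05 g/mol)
Moles of NaCl = 261.8 g ÷ 58.44 g/mol = 4.47981 mol
Mole ratio: 1 mol Na2SO4 / 2 mol NaCl
Moles of Na2SO4 = 4.47981 × (1/2) = 2.2399 mol
Mass of Na2SO4 = 2.2399 mol × 142.05 g/mol = 318.2 g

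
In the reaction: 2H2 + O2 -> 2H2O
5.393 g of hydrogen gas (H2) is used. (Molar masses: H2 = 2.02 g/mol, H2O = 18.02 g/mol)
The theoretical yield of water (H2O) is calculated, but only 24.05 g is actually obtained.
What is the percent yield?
Moles of H2 = 5.393 g ÷ 2.02 g/mol = 2.6698 mol
Mole ratio: 2 mol H2O / 2 mol H2
Moles of H2O = 2.6698 × (2/2) = 2.6698 mol
Theoretical yield = 2.6698 mol × 18.02 g/mol = 48.11 g
Actual yield = 24.05 g
Percent yield = (24.05 / 48.11) × 100% = 50.0%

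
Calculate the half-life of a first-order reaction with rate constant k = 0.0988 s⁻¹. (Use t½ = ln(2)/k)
7.02 s

t½ = ln(2)/k = 0.6931/0.0988 = 7.02 s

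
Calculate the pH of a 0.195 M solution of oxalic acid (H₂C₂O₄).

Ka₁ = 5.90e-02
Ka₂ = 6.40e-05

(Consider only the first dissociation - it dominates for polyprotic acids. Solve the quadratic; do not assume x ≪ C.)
pH = 1.09

x² + Ka₁·x − Ka₁·C = 0 with Ka₁ = 5.90e-02, C = 0.195.
x = (−Ka₁ + √(Ka₁² + 4·Ka₁·C))/2 = 8.1744e-02 M, so pH = 1.09.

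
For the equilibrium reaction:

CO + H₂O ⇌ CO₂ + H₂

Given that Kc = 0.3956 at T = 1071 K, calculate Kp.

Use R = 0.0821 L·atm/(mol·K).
K_p = 0.3956

Δn = (moles gaseous products) − (moles gaseous reactants) = 0
T = 1071 K; RT = 0.0821 × 1071 = 87.9291
Kp = Kc·(RT)^Δn = 0.3956 × (87.9291)^0 = 0.3956 × 1 = 0.3956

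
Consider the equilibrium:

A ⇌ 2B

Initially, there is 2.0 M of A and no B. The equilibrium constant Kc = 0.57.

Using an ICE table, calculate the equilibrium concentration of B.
[B] = 0.935 M

ICE: [A] = 2.0 − x, [B] = 2x.
Kc = (2x)²/(2.0 − x) = 0.57 ⇒ 4x² + 0.57x − 1.14 = 0.
x = (−0.57 + √(0.57² + 4·4·1.14))/(2·4) = (−0.57 + √18.565)/8 = 0.46734.
[B] = 2x = 0.935 M.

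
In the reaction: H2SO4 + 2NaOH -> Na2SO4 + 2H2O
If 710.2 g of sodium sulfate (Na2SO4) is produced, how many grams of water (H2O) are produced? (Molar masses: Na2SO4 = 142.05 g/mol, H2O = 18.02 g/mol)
Moles of Na2SO4 = 710.2 g ÷ 142.05 g/mol = 4.99965 mol
Mole ratio: 2 mol H2O / 1 mol Na2SO4
Moles of H2O = 4.99965 × (2/1) = 9.9993 mol
Mass of H2O = 9.9993 mol × 18.02 g/mol = 180.2 g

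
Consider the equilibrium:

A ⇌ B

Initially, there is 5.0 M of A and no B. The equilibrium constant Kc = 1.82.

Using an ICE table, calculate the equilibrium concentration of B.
[B] = 3.227 M

ICE: [A] = 5.0 − x, [B] = x.
Kc = x/(5.0 − x) = 1.82 ⇒ x = 1.82·5.0/(1 + 1.82) = 9.1/2.82 = 3.227.
[B] = x = 3.227 M.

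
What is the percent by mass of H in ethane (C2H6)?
Mass of H in formula = 1.008 × 6 = 6.048 g/mol
Molar mass = 30.07 g/mol
% H = (6.048/30.07) × 100% = 20.11%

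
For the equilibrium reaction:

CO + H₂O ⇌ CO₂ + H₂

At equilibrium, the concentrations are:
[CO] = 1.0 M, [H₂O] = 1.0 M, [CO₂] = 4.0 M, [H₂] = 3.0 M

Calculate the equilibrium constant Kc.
K_c = 12.0000

Kc = ([CO₂] × [H₂]) / ([CO] × [H₂O])
   = ((4.0)·(3.0)) / ((1.0)·(1.0))
   = 12 / 1 = 12.0000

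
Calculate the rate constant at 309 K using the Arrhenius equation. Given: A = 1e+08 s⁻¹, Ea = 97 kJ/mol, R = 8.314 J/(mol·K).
4.00e-09 s⁻¹

k = A·exp(-Ea/(R·T)) = 1e+08·exp(-97000/(8.314·309)) = 1e+08·exp(-37.7575) = 1e+08·4.0006e-17 = 4.00e-09 s⁻¹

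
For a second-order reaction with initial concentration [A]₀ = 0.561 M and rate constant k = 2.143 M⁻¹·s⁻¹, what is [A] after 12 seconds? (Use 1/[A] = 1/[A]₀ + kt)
0.0364 M

1/[A] = 1/[A]₀ + k·t = 1/0.561 + (2.143)·(12) = 1.7825 + 25.7160 = 27.4985
[A] = 1/27.4985 = 0.0364 M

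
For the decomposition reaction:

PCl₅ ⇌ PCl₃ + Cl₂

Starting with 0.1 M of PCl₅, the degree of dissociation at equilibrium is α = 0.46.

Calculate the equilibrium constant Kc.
K_c = 0.0392

x = α·[A]₀ = 0.46 × 0.1 = 0.046 M dissociated.
At eq: [PCl₅] = 0.1 − 0.046 = 0.054 M; [PCl₃] = [Cl₂] = x = 0.046 M.
Kc = [PCl₃][Cl₂]/[PCl₅] = (0.046)²/0.054 = 0.03919.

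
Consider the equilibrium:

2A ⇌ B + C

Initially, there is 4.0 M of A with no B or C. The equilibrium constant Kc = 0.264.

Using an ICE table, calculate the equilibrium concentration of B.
[B] = 1.014 M

ICE: [A] = 4.0 − 2x, [B] = [C] = x.
Kc = x²/(4.0 − 2x)² = 0.264 ⇒ √Kc = x/(4.0 − 2x).
x = √0.264·4.0/(1 + 2√0.264) = 0.51381·4.0/2.0276 = 1.0136.
[B] = x = 1.014 M.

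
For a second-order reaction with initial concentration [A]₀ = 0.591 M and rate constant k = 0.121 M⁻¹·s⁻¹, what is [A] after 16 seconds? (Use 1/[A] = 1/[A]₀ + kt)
0.2756 M

1/[A] = 1/[A]₀ + k·t = 1/0.591 + (0.121)·(16) = 1.6920 + 1.9360 = 3.6280
[A] = 1/3.6280 = 0.2756 M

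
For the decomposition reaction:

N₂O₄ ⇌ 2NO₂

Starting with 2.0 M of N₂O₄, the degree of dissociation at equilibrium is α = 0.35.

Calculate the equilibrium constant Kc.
K_c = 1.5077

x = α·[A]₀ = 0.35 × 2.0 = 0.7 M dissociated.
At eq: [N₂O₄] = 2.0 − 0.7 = 1.3 M; [NO₂] = 2x = 1.4 M.
Kc = [NO₂]²/[N₂O₄] = (1.4)²/1.3 = 1.508.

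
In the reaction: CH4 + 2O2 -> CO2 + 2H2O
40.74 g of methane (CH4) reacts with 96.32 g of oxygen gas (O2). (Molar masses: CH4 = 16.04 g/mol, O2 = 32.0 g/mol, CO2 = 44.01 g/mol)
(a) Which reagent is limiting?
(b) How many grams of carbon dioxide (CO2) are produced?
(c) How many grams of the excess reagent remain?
(a) O2, (b) 66.24 g, (c) 16.6 g

Moles of CH4 = 40.74 g ÷ 16.04 g/mol = 2.5399 mol
Moles of O2 = 96.32 g ÷ 32.0 g/mol = 3.01 mol
Moles ÷ coefficient: CH4: 2.5399/1 = 2.54, O2: 3.01/2 = 1.505
(a) O2 has the smaller value, so O2 is the limiting reagent.
(b) Moles of CO2 = 3.01 mol O2 × (1/2) = 1.505 mol; mass = 1.505 mol × 44.01 g/mol = 66.24 g
(c) CH4 consumed = 3.01 × (1/2) = 1.505 mol; remaining = 2.5399 − 1.505 = 1.0349 mol; mass = 1.0349 mol × 16.04 g/mol = 16.6 g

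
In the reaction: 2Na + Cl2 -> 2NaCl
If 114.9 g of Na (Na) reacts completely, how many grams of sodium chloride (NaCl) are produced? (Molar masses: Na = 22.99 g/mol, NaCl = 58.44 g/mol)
Moles of Na = 114.9 g ÷ 22.99 g/mol = 4.99783 mol
Mole ratio: 2 mol NaCl / 2 mol Na
Moles of NaCl = 4.99783 × (2/2) = 4.99783 mol
Mass of NaCl = 4.99783 mol × 58.44 g/mol = 292.1 g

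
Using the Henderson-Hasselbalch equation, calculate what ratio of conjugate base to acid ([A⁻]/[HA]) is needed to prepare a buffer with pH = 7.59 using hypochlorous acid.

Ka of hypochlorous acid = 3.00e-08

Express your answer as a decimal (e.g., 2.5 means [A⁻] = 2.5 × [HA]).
[A⁻]/[HA] = 1.167

pKa = −log(3.00e-08) = 7.5229. pH = pKa + log([A⁻]/[HA]). 7.59 = 7.5229 + log(ratio). log(ratio) = 7.59 − 7.5229 = 0.0671. ratio = 10^(0.0671) = 1.167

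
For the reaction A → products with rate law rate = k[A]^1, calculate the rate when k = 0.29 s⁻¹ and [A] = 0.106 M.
0.03074 M/s

rate = k·[A]^1 = 0.29·(0.106)^1 = 0.29·0.106 = 0.03074 M/s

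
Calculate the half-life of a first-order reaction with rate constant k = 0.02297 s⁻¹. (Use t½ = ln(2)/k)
30.18 s

t½ = ln(2)/k = 0.6931/0.02297 = 30.18 s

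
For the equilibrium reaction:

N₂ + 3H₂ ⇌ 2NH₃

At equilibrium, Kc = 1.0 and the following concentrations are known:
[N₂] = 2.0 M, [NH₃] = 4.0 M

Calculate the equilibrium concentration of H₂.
[H₂] = 2.0000 M

Kc = ([NH₃]^2) / ([N₂] × [H₂]^3) = 1.0
[H₂]^3 = (product terms)/(Kc · other reactant terms) = 16 / (1.0 · 2) = 8
[H₂] = (8)^(1/3) = 2.0000 M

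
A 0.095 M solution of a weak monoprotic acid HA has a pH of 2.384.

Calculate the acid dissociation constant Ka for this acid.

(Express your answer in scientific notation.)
K_a = 1.88e-04

[H⁺] = 10^(−pH) = 10^(−2.384) = 4.130e-03 M. For HA ⇌ H⁺ + A⁻, Ka = x²/(C − x) = (4.130e-03)²/(0.095 − 4.130e-03) = 1.88e-04.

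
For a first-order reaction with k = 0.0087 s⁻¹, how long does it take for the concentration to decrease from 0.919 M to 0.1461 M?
211.38 s

From ln[A] = ln[A]₀ - k·t: t = ln([A]₀/[A])/k = ln(0.919/0.1461)/0.0087 = ln(6.2902)/0.0087 = 1.8390/0.0087 = 211.38 s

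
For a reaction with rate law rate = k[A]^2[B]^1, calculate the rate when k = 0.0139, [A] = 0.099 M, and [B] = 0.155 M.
2.112e-05 M/s

rate = k·[A]^2·[B]^1 = 0.0139·(0.099)^2·(0.155)^1 = 0.0139·0.009801·0.155 = 2.112e-05 M/s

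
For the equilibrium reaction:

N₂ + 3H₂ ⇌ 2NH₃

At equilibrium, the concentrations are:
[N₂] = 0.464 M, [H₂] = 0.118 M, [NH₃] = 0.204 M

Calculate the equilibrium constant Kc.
K_c = 54.5879

Kc = ([NH₃]^2) / ([N₂] × [H₂]^3)
   = ((0.204)^2) / ((0.464)·(0.118)^3)
   = 0.041616 / 0.00076237 = 54.5879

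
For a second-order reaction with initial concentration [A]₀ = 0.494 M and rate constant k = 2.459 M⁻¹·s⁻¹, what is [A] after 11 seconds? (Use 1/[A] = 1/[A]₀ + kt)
0.0344 M

1/[A] = 1/[A]₀ + k·t = 1/0.494 + (2.459)·(11) = 2.0243 + 27.0490 = 29.0733
[A] = 1/29.0733 = 0.0344 M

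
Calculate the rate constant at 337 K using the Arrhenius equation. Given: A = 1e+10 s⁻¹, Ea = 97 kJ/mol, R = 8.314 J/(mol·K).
9.22e-06 s⁻¹

k = A·exp(-Ea/(R·T)) = 1e+10·exp(-97000/(8.314·337)) = 1e+10·exp(-34.6204) = 1e+10·9.2164e-16 = 9.22e-06 s⁻¹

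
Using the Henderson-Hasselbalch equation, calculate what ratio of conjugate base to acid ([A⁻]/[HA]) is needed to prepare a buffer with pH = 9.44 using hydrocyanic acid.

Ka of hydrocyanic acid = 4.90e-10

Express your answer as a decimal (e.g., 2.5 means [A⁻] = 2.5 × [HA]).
[A⁻]/[HA] = 1.350

pKa = −log(4.90e-10) = 9.3098. pH = pKa + log([A⁻]/[HA]). 9.44 = 9.3098 + log(ratio). log(ratio) = 9.44 − 9.3098 = 0.1302. ratio = 10^(0.1302) = 1.350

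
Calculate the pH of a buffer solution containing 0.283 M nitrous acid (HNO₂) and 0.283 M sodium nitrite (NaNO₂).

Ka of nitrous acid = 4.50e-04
pH = 3.35

pKa = -log(4.50e-04) = 3.35. pH = pKa + log([A⁻]/[HA]) = 3.35 + log(0.283/0.283)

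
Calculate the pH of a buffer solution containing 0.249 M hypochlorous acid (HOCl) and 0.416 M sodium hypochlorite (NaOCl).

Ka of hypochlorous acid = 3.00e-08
pH = 7.75

pKa = -log(3.00e-08) = 7.52. pH = pKa + log([A⁻]/[HA]) = 7.52 + log(0.416/0.249)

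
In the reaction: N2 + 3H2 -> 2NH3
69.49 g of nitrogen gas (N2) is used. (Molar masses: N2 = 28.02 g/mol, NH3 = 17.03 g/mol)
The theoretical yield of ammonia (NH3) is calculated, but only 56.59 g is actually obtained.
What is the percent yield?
Moles of N2 = 69.49 g ÷ 28.02 g/mol = 2.48001 mol
Mole ratio: 2 mol NH3 / 1 mol N2
Moles of NH3 = 2.48001 × (2/1) = 4.96003 mol
Theoretical yield = 4.96003 mol × 17.03 g/mol = 84.469 g
Actual yield = 56.59 g
Percent yield = (56.59 / 84.469) × 100% = 67.0%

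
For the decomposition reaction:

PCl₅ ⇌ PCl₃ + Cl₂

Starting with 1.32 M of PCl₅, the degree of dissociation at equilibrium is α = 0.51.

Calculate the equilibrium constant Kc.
K_c = 0.7007

x = α·[A]₀ = 0.51 × 1.32 = 0.6732 M dissociated.
At eq: [PCl₅] = 1.32 − 0.6732 = 0.6468 M; [PCl₃] = [Cl₂] = x = 0.6732 M.
Kc = [PCl₃][Cl₂]/[PCl₅] = (0.6732)²/0.6468 = 0.7007.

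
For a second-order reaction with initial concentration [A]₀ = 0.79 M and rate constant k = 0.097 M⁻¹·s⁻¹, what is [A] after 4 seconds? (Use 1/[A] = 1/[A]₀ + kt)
0.6047 M

1/[A] = 1/[A]₀ + k·t = 1/0.79 + (0.097)·(4) = 1.2658 + 0.3880 = 1.6538
[A] = 1/1.6538 = 0.6047 M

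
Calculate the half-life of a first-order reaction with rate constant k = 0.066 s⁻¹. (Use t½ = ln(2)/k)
10.50 s

t½ = ln(2)/k = 0.6931/0.066 = 10.50 s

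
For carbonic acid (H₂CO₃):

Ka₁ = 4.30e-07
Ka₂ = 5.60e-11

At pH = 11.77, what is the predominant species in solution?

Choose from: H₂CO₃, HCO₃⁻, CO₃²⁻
CO₃²⁻

pKa1 = 6.37, pKa2 = 10.25. Each pKa is the crossover between adjacent species; pH = 11.77 lies in the region where CO₃²⁻ predominates.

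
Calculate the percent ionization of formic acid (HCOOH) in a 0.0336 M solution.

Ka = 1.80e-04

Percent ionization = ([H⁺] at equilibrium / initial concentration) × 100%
Percent ionization = 7.06%

Let x = [H⁺]. Ka = x²/(C - x) ⇒ x² + (1.80e-04)x - (1.80e-04)(0.0336) = 0. x = 2.3709e-03. Percent = (2.3709e-03/0.0336) × 100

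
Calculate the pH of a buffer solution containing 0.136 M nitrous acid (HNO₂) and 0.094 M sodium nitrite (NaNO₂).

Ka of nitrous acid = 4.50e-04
pH = 3.19

pKa = -log(4.50e-04) = 3.35. pH = pKa + log([A⁻]/[HA]) = 3.35 + log(0.094/0.136)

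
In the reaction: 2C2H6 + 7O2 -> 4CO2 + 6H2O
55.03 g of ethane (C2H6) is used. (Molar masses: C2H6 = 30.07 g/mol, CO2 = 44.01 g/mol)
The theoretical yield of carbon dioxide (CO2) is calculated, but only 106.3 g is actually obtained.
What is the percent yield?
Moles of C2H6 = 55.03 g ÷ 30.07 g/mol = 1.83006 mol
Mole ratio: 4 mol CO2 / 2 mol C2H6
Moles of CO2 = 1.83006 × (4/2) = 3.66013 mol
Theoretical yield = 3.66013 mol × 44.01 g/mol = 161.08 g
Actual yield = 106.3 g
Percent yield = (106.3 / 161.08) × 100% = 66.0%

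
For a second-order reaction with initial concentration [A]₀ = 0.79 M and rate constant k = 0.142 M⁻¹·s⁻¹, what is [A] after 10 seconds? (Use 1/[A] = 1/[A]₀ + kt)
0.3723 M

1/[A] = 1/[A]₀ + k·t = 1/0.79 + (0.142)·(10) = 1.2658 + 1.4200 = 2.6858
[A] = 1/2.6858 = 0.3723 M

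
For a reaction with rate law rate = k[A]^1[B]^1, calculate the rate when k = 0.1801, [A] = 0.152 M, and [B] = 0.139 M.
0.003805 M/s

rate = k·[A]^1·[B]^1 = 0.1801·(0.152)^1·(0.139)^1 = 0.1801·0.152·0.139 = 0.003805 M/s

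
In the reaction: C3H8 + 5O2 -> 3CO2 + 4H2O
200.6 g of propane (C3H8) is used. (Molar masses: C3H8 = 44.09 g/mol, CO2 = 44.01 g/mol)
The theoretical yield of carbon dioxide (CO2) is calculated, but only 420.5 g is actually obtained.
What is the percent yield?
Moles of C3H8 = 200.6 g ÷ 44.09 g/mol = 4.54978 mol
Mole ratio: 3 mol CO2 / 1 mol C3H8
Moles of CO2 = 4.54978 × (3/1) = 13.6494 mol
Theoretical yield = 13.6494 mol × 44.01 g/mol = 600.71 g
Actual yield = 420.5 g
Percent yield = (420.5 / 600.71) × 100% = 70.0%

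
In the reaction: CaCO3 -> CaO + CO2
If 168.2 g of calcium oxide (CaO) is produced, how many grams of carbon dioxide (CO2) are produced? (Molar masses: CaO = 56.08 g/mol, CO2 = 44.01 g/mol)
Moles of CaO = 168.2 g ÷ 56.08 g/mol = 2.99929 mol
Mole ratio: 1 mol CO2 / 1 mol CaO
Moles of CO2 = 2.99929 × (1/1) = 2.99929 mol
Mass of CO2 = 2.99929 mol × 44.01 g/mol = 132 g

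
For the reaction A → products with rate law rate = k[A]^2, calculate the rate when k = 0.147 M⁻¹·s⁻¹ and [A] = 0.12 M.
0.002117 M/s

rate = k·[A]^2 = 0.147·(0.12)^2 = 0.147·0.0144 = 0.002117 M/s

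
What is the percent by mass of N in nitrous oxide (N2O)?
Mass of N in formula = 14.01 × 2 = 28.02 g/mol
Molar mass = 44.02 g/mol
% N = (28.02/44.02) × 100% = 63.65%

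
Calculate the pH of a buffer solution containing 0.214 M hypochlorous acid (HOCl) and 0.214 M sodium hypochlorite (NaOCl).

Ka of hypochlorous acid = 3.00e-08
pH = 7.52

pKa = -log(3.00e-08) = 7.52. pH = pKa + log([A⁻]/[HA]) = 7.52 + log(0.214/0.214)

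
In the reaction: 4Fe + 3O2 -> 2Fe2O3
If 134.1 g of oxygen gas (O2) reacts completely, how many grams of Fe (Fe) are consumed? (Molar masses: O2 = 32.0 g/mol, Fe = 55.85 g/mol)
Moles of O2 = 134.1 g ÷ 32.0 g/mol = 4.19062 mol
Mole ratio: 4 mol Fe / 3 mol O2
Moles of Fe = 4.19062 × (4/3) = 5.5875 mol
Mass of Fe = 5.5875 mol × 55.85 g/mol = 312.1 g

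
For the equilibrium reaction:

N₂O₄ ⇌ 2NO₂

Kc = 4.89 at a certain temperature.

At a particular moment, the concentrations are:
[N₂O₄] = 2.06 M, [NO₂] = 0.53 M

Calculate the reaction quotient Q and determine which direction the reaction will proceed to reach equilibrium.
Q = 0.136, Q < K, reaction proceeds forward (toward products)

Q = ([NO₂]^2) / ([N₂O₄])
  = ((0.53)^2) / ((2.06)) = 0.2809/2.06 = 0.1364
Since Q = 0.1364 < Kc = 4.89, the reaction proceeds forward (toward products) to reach equilibrium.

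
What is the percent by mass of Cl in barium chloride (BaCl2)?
Mass of Cl in formula = 35.45 × 2 = 70.9 g/mol
Molar mass = 208.23 g/mol
% Cl = (70.9/208.23) × 100% = 34.05%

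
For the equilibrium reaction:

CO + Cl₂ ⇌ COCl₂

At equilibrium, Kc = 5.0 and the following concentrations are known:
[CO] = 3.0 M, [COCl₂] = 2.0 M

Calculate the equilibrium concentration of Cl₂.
[Cl₂] = 0.1333 M

Kc = ([COCl₂]) / ([CO] × [Cl₂]) = 5.0
[Cl₂]^1 = (product terms)/(Kc · other reactant terms) = 2 / (5.0 · 3) = 0.13333
[Cl₂] = 0.1333 M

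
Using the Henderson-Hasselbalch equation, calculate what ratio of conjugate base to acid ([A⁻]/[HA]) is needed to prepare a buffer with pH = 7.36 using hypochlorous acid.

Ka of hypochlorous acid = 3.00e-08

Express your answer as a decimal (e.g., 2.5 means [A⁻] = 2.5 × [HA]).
[A⁻]/[HA] = 0.687

pKa = −log(3.00e-08) = 7.5229. pH = pKa + log([A⁻]/[HA]). 7.36 = 7.5229 + log(ratio). log(ratio) = 7.36 − 7.5229 = -0.1629. ratio = 10^(-0.1629) = 0.687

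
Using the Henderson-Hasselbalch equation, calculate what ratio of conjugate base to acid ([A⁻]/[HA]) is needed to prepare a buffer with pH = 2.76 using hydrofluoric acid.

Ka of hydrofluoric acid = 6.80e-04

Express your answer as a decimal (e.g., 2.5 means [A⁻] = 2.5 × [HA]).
[A⁻]/[HA] = 0.391

pKa = −log(6.80e-04) = 3.1675. pH = pKa + log([A⁻]/[HA]). 2.76 = 3.1675 + log(ratio). log(ratio) = 2.76 − 3.1675 = -0.4075. ratio = 10^(-0.4075) = 0.391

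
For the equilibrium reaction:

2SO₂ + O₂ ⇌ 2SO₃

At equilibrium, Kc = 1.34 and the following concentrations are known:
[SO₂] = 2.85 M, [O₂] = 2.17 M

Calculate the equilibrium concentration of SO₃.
[SO₃] = 4.8599 M

Kc = ([SO₃]^2) / ([SO₂]^2 × [O₂]) = 1.34
[SO₃]^2 = Kc · (reactant terms)/(other product terms) = 1.34 · 17.626 / 1 = 23.619
[SO₃] = (23.619)^(1/2) = 4.8599 M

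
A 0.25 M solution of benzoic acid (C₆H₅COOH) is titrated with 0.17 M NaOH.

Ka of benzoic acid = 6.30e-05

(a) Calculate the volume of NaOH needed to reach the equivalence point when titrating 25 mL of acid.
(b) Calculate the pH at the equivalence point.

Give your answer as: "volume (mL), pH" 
V = 36.8 mL, pH = 8.60

(a) At equivalence: moles acid = moles base.
moles acid = 0.25 × 0.025 = 0.00625 mol; V_NaOH = 0.00625/0.17 = 0.03676 L = 36.8 mL.
(b) At equivalence, all acid → conjugate base A⁻ at [A⁻] = 0.00625/0.06176 = 0.1012 M.
Kb = Kw/Ka = 1.0e-14/6.30e-05 = 1.587e-10; [OH⁻] = √(Kb·[A⁻]) = 4.008e-06; pOH = 5.40; pH = 14 − pOH = 8.60.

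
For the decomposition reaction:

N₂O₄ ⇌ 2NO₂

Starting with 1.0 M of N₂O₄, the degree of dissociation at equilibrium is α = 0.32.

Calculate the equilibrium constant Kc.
K_c = 0.6024

x = α·[A]₀ = 0.32 × 1.0 = 0.32 M dissociated.
At eq: [N₂O₄] = 1.0 − 0.32 = 0.68 M; [NO₂] = 2x = 0.64 M.
Kc = [NO₂]²/[N₂O₄] = (0.64)²/0.68 = 0.6024.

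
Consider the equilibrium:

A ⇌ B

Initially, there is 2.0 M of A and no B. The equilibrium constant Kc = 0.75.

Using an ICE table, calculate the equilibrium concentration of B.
[B] = 0.857 M

ICE: [A] = 2.0 − x, [B] = x.
Kc = x/(2.0 − x) = 0.75 ⇒ x = 0.75·2.0/(1 + 0.75) = 1.5/1.75 = 0.8571.
[B] = x = 0.857 M.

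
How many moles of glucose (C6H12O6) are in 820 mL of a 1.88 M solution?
Moles = Molarity × Volume (L)
Moles = 1.88 M × 0.82 L = 1.542 mol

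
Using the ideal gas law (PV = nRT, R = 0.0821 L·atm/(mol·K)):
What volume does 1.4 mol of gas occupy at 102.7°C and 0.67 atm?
T = 102.7°C + 273.15 = 375.85 K
V = nRT/P = (1.4 × 0.0821 × 375.85) / 0.67
V = 64.48 L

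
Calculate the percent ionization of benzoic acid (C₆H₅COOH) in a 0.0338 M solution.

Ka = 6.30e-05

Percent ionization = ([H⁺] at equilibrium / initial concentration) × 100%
Percent ionization = 4.23%

Let x = [H⁺]. Ka = x²/(C - x) ⇒ x² + (6.30e-05)x - (6.30e-05)(0.0338) = 0. x = 1.4281e-03. Percent = (1.4281e-03/0.0338) × 100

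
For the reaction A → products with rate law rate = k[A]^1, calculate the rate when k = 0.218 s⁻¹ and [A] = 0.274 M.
0.05973 M/s

rate = k·[A]^1 = 0.218·(0.274)^1 = 0.218·0.274 = 0.05973 M/s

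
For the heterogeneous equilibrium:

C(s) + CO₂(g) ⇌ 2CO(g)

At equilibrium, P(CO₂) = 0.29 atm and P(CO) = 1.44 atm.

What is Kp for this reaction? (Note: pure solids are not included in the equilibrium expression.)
K_p = 7.150

Solid C is excluded.
Kp = P(CO)²/P(CO₂) = (1.44)²/0.29 = 2.074/0.29 = 7.150.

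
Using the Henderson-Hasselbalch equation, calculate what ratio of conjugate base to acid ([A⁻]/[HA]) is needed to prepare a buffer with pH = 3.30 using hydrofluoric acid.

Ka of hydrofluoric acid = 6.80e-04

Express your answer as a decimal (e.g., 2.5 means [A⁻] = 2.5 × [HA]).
[A⁻]/[HA] = 1.357

pKa = −log(6.80e-04) = 3.1675. pH = pKa + log([A⁻]/[HA]). 3.30 = 3.1675 + log(ratio). log(ratio) = 3.30 − 3.1675 = 0.1325. ratio = 10^(0.1325) = 1.357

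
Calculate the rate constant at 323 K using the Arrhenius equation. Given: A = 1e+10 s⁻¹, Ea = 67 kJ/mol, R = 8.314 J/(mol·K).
1.46e-01 s⁻¹

k = A·exp(-Ea/(R·T)) = 1e+10·exp(-67000/(8.314·323)) = 1e+10·exp(-24.9495) = 1e+10·1.4607e-11 = 1.46e-01 s⁻¹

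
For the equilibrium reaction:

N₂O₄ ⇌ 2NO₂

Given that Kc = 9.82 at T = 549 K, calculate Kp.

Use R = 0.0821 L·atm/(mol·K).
K_p = 442.6159

Δn = (moles gaseous products) − (moles gaseous reactants) = 1
T = 549 K; RT = 0.0821 × 549 = 45.0729
Kp = Kc·(RT)^Δn = 9.82 × (45.0729)^1 = 9.82 × 45.0729 = 442.6159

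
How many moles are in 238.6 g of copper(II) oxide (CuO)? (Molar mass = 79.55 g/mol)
Moles = 238.6 g ÷ 79.55 g/mol = 2.999 mol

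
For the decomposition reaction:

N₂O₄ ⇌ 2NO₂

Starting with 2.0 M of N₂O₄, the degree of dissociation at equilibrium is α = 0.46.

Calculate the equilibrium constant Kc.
K_c = 3.1348

x = α·[A]₀ = 0.46 × 2.0 = 0.92 M dissociated.
At eq: [N₂O₄] = 2.0 − 0.92 = 1.08 M; [NO₂] = 2x = 1.84 M.
Kc = [NO₂]²/[N₂O₄] = (1.84)²/1.08 = 3.135.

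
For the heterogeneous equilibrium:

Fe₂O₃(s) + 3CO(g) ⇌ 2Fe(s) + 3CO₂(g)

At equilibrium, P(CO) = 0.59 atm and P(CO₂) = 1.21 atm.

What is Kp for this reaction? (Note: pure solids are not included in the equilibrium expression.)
K_p = 8.626

Solids (Fe₂O₃, Fe) are excluded.
Kp = P(CO₂)³/P(CO)³ = (1.21)³/(0.59)³ = 1.772/0.2054 = 8.626.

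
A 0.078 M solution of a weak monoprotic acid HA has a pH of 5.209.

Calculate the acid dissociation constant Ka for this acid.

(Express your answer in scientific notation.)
K_a = 4.90e-10

[H⁺] = 10^(−pH) = 10^(−5.209) = 6.180e-06 M. For HA ⇌ H⁺ + A⁻, Ka = x²/(C − x) = (6.180e-06)²/(0.078 − 6.180e-06) = 4.90e-10.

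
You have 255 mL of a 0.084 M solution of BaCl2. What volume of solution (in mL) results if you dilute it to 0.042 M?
Using M₁V₁ = M₂V₂:
0.084 × 255 = 0.042 × V₂
V₂ = (0.084 × 255) / 0.042 = 510 mL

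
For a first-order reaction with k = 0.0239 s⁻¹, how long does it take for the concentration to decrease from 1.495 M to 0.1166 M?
106.74 s

From ln[A] = ln[A]₀ - k·t: t = ln([A]₀/[A])/k = ln(1.495/0.1166)/0.0239 = ln(12.8216)/0.0239 = 2.5511/0.0239 = 106.74 s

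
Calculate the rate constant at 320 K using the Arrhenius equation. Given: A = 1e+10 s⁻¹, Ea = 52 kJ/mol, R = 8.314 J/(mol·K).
3.25e+01 s⁻¹

k = A·exp(-Ea/(R·T)) = 1e+10·exp(-52000/(8.314·320)) = 1e+10·exp(-19.5453) = 1e+10·3.2476e-09 = 3.25e+01 s⁻¹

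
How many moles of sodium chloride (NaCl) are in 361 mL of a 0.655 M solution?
Moles = Molarity × Volume (L)
Moles = 0.655 M × 0.361 L = 0.2365 mol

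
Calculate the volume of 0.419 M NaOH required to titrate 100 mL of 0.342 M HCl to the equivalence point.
V_{base} = 81.6 mL

At equivalence: moles acid = moles base.
moles HCl = 0.342 M × 0.1 L = 0.0342 mol
V_NaOH = 0.0342 mol ÷ 0.419 M = 0.08162 L = 81.6 mL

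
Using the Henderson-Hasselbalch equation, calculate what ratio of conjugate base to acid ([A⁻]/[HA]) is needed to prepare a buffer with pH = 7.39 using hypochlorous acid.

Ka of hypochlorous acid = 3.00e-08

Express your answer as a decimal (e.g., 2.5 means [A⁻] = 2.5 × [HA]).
[A⁻]/[HA] = 0.736

pKa = −log(3.00e-08) = 7.5229. pH = pKa + log([A⁻]/[HA]). 7.39 = 7.5229 + log(ratio). log(ratio) = 7.39 − 7.5229 = -0.1329. ratio = 10^(-0.1329) = 0.736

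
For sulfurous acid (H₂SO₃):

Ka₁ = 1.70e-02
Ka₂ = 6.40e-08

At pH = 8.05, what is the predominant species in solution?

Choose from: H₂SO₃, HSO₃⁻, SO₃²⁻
SO₃²⁻

pKa1 = 1.77, pKa2 = 7.19. Each pKa is the crossover between adjacent species; pH = 8.05 lies in the region where SO₃²⁻ predominates.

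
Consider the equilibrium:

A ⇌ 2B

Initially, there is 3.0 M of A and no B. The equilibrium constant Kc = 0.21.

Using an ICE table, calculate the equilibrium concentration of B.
[B] = 0.743 M

ICE: [A] = 3.0 − x, [B] = 2x.
Kc = (2x)²/(3.0 − x) = 0.21 ⇒ 4x² + 0.21x − 0.63 = 0.
x = (−0.21 + √(0.21² + 4·4·0.63))/(2·4) = (−0.21 + √10.124)/8 = 0.37148.
[B] = 2x = 0.743 M.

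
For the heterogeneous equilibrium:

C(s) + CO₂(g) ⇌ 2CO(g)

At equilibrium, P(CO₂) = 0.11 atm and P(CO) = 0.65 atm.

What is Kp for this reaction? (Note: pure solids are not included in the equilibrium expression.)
K_p = 3.841

Solid C is excluded.
Kp = P(CO)²/P(CO₂) = (0.65)²/0.11 = 0.4225/0.11 = 3.841.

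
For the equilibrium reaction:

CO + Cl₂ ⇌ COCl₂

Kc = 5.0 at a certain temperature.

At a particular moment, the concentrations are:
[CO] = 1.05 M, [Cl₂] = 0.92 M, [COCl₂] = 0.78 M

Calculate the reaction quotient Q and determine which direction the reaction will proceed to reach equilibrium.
Q = 0.807, Q < K, reaction proceeds forward (toward products)

Q = ([COCl₂]) / ([CO] × [Cl₂])
  = ((0.78)) / ((1.05)·(0.92)) = 0.78/0.966 = 0.8075
Since Q = 0.8075 < Kc = 5.0, the reaction proceeds forward (toward products) to reach equilibrium.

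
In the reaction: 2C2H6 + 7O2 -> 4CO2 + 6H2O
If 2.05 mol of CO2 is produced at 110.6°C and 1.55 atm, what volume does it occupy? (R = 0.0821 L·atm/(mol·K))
T = 110.6°C + 273.15 = 383.75 K
V = nRT/P = (2.05 × 0.0821 × 383.75) / 1.55
V = 41.67 L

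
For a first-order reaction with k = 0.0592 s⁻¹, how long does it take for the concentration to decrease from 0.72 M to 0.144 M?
27.19 s

From ln[A] = ln[A]₀ - k·t: t = ln([A]₀/[A])/k = ln(0.72/0.144)/0.0592 = ln(5.0000)/0.0592 = 1.6094/0.0592 = 27.19 s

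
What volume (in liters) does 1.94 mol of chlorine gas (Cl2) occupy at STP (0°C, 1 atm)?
At STP, 1 mol of gas occupies 22.4 L
Volume = 1.94 mol × 22.4 L/mol = 43.46 L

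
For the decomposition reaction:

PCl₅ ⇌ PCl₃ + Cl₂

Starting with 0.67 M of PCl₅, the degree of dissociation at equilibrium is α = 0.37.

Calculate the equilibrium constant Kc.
K_c = 0.1456

x = α·[A]₀ = 0.37 × 0.67 = 0.2479 M dissociated.
At eq: [PCl₅] = 0.67 − 0.2479 = 0.4221 M; [PCl₃] = [Cl₂] = x = 0.2479 M.
Kc = [PCl₃][Cl₂]/[PCl₅] = (0.2479)²/0.4221 = 0.1456.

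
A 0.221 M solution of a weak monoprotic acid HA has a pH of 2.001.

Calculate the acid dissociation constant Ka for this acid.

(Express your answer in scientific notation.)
K_a = 4.72e-04

[H⁺] = 10^(−pH) = 10^(−2.001) = 9.977e-03 M. For HA ⇌ H⁺ + A⁻, Ka = x²/(C − x) = (9.977e-03)²/(0.221 − 9.977e-03) = 4.72e-04.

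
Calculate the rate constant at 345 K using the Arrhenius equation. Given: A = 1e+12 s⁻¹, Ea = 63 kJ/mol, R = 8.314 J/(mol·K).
2.89e+02 s⁻¹

k = A·exp(-Ea/(R·T)) = 1e+12·exp(-63000/(8.314·345)) = 1e+12·exp(-21.9640) = 1e+12·2.8917e-10 = 2.89e+02 s⁻¹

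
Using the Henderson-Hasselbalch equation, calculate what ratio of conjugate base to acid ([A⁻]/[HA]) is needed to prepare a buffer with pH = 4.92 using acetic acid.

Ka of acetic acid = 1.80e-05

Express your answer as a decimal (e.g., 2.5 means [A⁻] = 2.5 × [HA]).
[A⁻]/[HA] = 1.497

pKa = −log(1.80e-05) = 4.7447. pH = pKa + log([A⁻]/[HA]). 4.92 = 4.7447 + log(ratio). log(ratio) = 4.92 − 4.7447 = 0.1753. ratio = 10^(0.1753) = 1.497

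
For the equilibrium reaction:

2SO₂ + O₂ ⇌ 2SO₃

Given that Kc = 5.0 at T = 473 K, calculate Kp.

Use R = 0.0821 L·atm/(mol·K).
K_p = 0.1288

Δn = (moles gaseous products) − (moles gaseous reactants) = -1
T = 473 K; RT = 0.0821 × 473 = 38.8333
Kp = Kc·(RT)^Δn = 5.0 × (38.8333)^-1 = 5.0 × 0.0257511 = 0.1288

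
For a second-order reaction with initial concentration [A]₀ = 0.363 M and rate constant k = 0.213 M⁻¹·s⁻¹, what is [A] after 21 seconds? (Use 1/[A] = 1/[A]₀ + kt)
0.1384 M

1/[A] = 1/[A]₀ + k·t = 1/0.363 + (0.213)·(21) = 2.7548 + 4.4730 = 7.2278
[A] = 1/7.2278 = 0.1384 M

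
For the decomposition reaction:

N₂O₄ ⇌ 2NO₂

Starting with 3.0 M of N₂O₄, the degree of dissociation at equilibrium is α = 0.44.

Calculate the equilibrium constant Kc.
K_c = 4.1486

x = α·[A]₀ = 0.44 × 3.0 = 1.32 M dissociated.
At eq: [N₂O₄] = 3.0 − 1.32 = 1.68 M; [NO₂] = 2x = 2.64 M.
Kc = [NO₂]²/[N₂O₄] = (2.64)²/1.68 = 4.149.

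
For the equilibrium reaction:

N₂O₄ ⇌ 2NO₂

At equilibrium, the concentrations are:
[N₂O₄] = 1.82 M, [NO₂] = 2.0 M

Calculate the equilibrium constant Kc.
K_c = 2.1978

Kc = ([NO₂]^2) / ([N₂O₄])
   = ((2.0)^2) / ((1.82))
   = 4 / 1.82 = 2.1978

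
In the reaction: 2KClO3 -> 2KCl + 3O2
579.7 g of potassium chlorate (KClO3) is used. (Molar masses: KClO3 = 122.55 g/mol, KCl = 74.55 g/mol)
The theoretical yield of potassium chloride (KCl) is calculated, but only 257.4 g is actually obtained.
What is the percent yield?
Moles of KClO3 = 579.7 g ÷ 122.55 g/mol = 4.73031 mol
Mole ratio: 2 mol KCl / 2 mol KClO3
Moles of KCl = 4.73031 × (2/2) = 4.73031 mol
Theoretical yield = 4.73031 mol × 74.55 g/mol = 352.64 g
Actual yield = 257.4 g
Percent yield = (257.4 / 352.64) × 100% = 73.0%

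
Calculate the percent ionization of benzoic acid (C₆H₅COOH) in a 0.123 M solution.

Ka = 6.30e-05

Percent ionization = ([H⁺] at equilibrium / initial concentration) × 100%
Percent ionization = 2.24%

Let x = [H⁺]. Ka = x²/(C - x) ⇒ x² + (6.30e-05)x - (6.30e-05)(0.123) = 0. x = 2.7524e-03. Percent = (2.7524e-03/0.123) × 100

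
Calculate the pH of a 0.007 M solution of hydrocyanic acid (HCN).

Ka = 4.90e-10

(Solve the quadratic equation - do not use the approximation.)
pH = 5.73

x² + Ka×x - Ka×C = 0. Using quadratic formula: [H⁺] = 1.8518e-06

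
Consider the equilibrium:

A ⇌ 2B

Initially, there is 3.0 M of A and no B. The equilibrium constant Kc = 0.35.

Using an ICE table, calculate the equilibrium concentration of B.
[B] = 0.941 M

ICE: [A] = 3.0 − x, [B] = 2x.
Kc = (2x)²/(3.0 − x) = 0.35 ⇒ 4x² + 0.35x − 1.05 = 0.
x = (−0.35 + √(0.35² + 4·4·1.05))/(2·4) = (−0.35 + √16.922)/8 = 0.47046.
[B] = 2x = 0.941 M.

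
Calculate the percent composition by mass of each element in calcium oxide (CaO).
Ca: 71.47%, O: 28.53%

Molar mass of CaO = 56.08 g/mol
% Ca = (1 × 40.08) / 56.08 × 100% = 40.08 / 56.08 × 100% = 71.47%
% O = (1 × 16.0) / 56.08 × 100% = 16 / 56.08 × 100% = 28.53%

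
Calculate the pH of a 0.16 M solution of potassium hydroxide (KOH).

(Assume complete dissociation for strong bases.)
pH = 13.20

[OH⁻] = 0.16 M for strong base. pOH = -log[OH⁻] = 0.80, pH = 14 - pOH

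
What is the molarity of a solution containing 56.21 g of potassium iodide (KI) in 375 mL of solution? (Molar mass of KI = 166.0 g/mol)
Moles of KI = 56.21 g ÷ 166.0 g/mol = 0.338614 mol
Volume = 375 mL = 0.375 L
Molarity = 0.338614 mol ÷ 0.375 L = 0.903 M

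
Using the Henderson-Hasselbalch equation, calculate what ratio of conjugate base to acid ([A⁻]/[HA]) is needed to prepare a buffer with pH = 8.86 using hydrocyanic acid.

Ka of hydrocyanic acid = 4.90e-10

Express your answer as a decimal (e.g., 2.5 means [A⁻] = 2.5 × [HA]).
[A⁻]/[HA] = 0.355

pKa = −log(4.90e-10) = 9.3098. pH = pKa + log([A⁻]/[HA]). 8.86 = 9.3098 + log(ratio). log(ratio) = 8.86 − 9.3098 = -0.4498. ratio = 10^(-0.4498) = 0.355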